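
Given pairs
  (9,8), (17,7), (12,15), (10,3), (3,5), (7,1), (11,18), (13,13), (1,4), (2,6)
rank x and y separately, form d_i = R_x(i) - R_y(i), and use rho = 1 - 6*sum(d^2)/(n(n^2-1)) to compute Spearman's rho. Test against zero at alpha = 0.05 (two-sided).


Step 1: Rank x and y separately (midranks; no ties here).
rank(x): 9->5, 17->10, 12->8, 10->6, 3->3, 7->4, 11->7, 13->9, 1->1, 2->2
rank(y): 8->7, 7->6, 15->9, 3->2, 5->4, 1->1, 18->10, 13->8, 4->3, 6->5
Step 2: d_i = R_x(i) - R_y(i); compute d_i^2.
  (5-7)^2=4, (10-6)^2=16, (8-9)^2=1, (6-2)^2=16, (3-4)^2=1, (4-1)^2=9, (7-10)^2=9, (9-8)^2=1, (1-3)^2=4, (2-5)^2=9
sum(d^2) = 70.
Step 3: rho = 1 - 6*70 / (10*(10^2 - 1)) = 1 - 420/990 = 0.575758.
Step 4: Under H0, t = rho * sqrt((n-2)/(1-rho^2)) = 1.9917 ~ t(8).
Step 5: Two-sided p-value from the t-distribution with 8 df = 0.081553.
Step 6: alpha = 0.05. fail to reject H0.

rho = 0.5758, p = 0.081553, fail to reject H0 at alpha = 0.05.


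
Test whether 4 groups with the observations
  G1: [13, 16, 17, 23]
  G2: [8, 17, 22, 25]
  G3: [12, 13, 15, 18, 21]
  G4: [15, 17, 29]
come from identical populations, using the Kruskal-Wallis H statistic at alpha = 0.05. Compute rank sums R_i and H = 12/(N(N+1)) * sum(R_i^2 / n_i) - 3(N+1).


Step 1: Combine all N = 16 observations and assign midranks.
sorted (value, group, rank): (8,G2,1), (12,G3,2), (13,G1,3.5), (13,G3,3.5), (15,G3,5.5), (15,G4,5.5), (16,G1,7), (17,G1,9), (17,G2,9), (17,G4,9), (18,G3,11), (21,G3,12), (22,G2,13), (23,G1,14), (25,G2,15), (29,G4,16)
Step 2: Sum ranks within each group.
R_1 = 33.5 (n_1 = 4)
R_2 = 38 (n_2 = 4)
R_3 = 34 (n_3 = 5)
R_4 = 30.5 (n_4 = 3)
Step 3: H = 12/(N(N+1)) * sum(R_i^2/n_i) - 3(N+1)
     = 12/(16*17) * (33.5^2/4 + 38^2/4 + 34^2/5 + 30.5^2/3) - 3*17
     = 0.044118 * 1182.85 - 51
     = 1.184375.
Step 4: Ties present; correction factor C = 1 - 36/(16^3 - 16) = 0.991176. Corrected H = 1.184375 / 0.991176 = 1.194918.
Step 5: Under H0, H ~ chi^2(3); p-value = 0.754223.
Step 6: alpha = 0.05. fail to reject H0.

H = 1.1949, df = 3, p = 0.754223, fail to reject H0.


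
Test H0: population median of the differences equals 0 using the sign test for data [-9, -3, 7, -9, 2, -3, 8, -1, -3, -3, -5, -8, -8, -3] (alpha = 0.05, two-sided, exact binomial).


Step 1: Discard zero differences. Original n = 14; n_eff = number of nonzero differences = 14.
Nonzero differences (with sign): -9, -3, +7, -9, +2, -3, +8, -1, -3, -3, -5, -8, -8, -3
Step 2: Count signs: positive = 3, negative = 11.
Step 3: Under H0: P(positive) = 0.5, so the number of positives S ~ Bin(14, 0.5).
Step 4: Two-sided exact p-value = sum of Bin(14,0.5) probabilities at or below the observed probability = 0.057373.
Step 5: alpha = 0.05. fail to reject H0.

n_eff = 14, pos = 3, neg = 11, p = 0.057373, fail to reject H0.


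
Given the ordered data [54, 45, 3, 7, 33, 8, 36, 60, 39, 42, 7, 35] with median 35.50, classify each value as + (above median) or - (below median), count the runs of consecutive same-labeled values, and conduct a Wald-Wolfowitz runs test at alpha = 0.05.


Step 1: Compute median = 35.50; label A = above, B = below.
Labels in order: AABBBBAAAABB  (n_A = 6, n_B = 6)
Step 2: Count runs R = 4.
Step 3: Under H0 (random ordering), E[R] = 2*n_A*n_B/(n_A+n_B) + 1 = 2*6*6/12 + 1 = 7.0000.
        Var[R] = 2*n_A*n_B*(2*n_A*n_B - n_A - n_B) / ((n_A+n_B)^2 * (n_A+n_B-1)) = 4320/1584 = 2.7273.
        SD[R] = 1.6514.
Step 4: Continuity-corrected z = (R + 0.5 - E[R]) / SD[R] = (4 + 0.5 - 7.0000) / 1.6514 = -1.5138.
Step 5: Two-sided p-value via normal approximation = 2*(1 - Phi(|z|)) = 0.130070.
Step 6: alpha = 0.05. fail to reject H0.

R = 4, z = -1.5138, p = 0.130070, fail to reject H0.


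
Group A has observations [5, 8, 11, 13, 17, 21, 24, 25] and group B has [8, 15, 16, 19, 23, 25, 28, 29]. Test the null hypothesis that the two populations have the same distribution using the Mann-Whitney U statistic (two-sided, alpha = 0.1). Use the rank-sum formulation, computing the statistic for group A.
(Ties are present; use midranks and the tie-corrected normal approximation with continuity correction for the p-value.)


Step 1: Combine and sort all 16 observations; assign midranks.
sorted (value, group): (5,X), (8,X), (8,Y), (11,X), (13,X), (15,Y), (16,Y), (17,X), (19,Y), (21,X), (23,Y), (24,X), (25,X), (25,Y), (28,Y), (29,Y)
ranks: 5->1, 8->2.5, 8->2.5, 11->4, 13->5, 15->6, 16->7, 17->8, 19->9, 21->10, 23->11, 24->12, 25->13.5, 25->13.5, 28->15, 29->16
Step 2: Rank sum for X: R1 = 1 + 2.5 + 4 + 5 + 8 + 10 + 12 + 13.5 = 56.
Step 3: U_X = R1 - n1(n1+1)/2 = 56 - 8*9/2 = 56 - 36 = 20.
       U_Y = n1*n2 - U_X = 64 - 20 = 44.
Step 4: Ties are present, so use the tie-corrected normal approximation (with continuity correction) for the p-value.
Step 5: p-value = 0.226463; compare to alpha = 0.1. fail to reject H0.

U_X = 20, p = 0.226463, fail to reject H0 at alpha = 0.1.


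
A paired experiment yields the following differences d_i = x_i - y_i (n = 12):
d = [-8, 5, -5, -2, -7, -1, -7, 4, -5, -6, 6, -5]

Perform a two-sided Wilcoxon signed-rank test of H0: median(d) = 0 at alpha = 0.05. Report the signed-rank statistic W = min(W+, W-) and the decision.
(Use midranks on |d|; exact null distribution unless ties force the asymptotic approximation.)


Step 1: Drop any zero differences (none here) and take |d_i|.
|d| = [8, 5, 5, 2, 7, 1, 7, 4, 5, 6, 6, 5]
Step 2: Midrank |d_i| (ties get averaged ranks).
ranks: |8|->12, |5|->5.5, |5|->5.5, |2|->2, |7|->10.5, |1|->1, |7|->10.5, |4|->3, |5|->5.5, |6|->8.5, |6|->8.5, |5|->5.5
Step 3: Attach original signs; sum ranks with positive sign and with negative sign.
W+ = 5.5 + 3 + 8.5 = 17
W- = 12 + 5.5 + 2 + 10.5 + 1 + 10.5 + 5.5 + 8.5 + 5.5 = 61
(Check: W+ + W- = 78 should equal n(n+1)/2 = 78.)
Step 4: Test statistic W = min(W+, W-) = 17.
Step 5: Ties in |d|, so use the tie-corrected normal approximation.
        E[W] = n(n+1)/4 = 12*13/4 = 39.
        Tie groups: |d|=5 (t=4), |d|=6 (t=2), |d|=7 (t=2); sum(t^3 - t) = 72.
        Var[W] = n(n+1)(2n+1)/24 - sum(t^3-t)/48 = 3900/24 - 72/48 = 161.
        z = (W - E[W]) / sqrt(Var[W]) = (17 - 39) / 12.6886 = -1.7338.
        Two-sided p = 2*Phi(z) = 0.082946.
Step 6: alpha = 0.05. fail to reject H0.

W+ = 17, W- = 61, W = min = 17, p = 0.082946, fail to reject H0.


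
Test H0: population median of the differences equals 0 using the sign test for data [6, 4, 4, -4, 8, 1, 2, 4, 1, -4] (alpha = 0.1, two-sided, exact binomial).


Step 1: Discard zero differences. Original n = 10; n_eff = number of nonzero differences = 10.
Nonzero differences (with sign): +6, +4, +4, -4, +8, +1, +2, +4, +1, -4
Step 2: Count signs: positive = 8, negative = 2.
Step 3: Under H0: P(positive) = 0.5, so the number of positives S ~ Bin(10, 0.5).
Step 4: Two-sided exact p-value = sum of Bin(10,0.5) probabilities at or below the observed probability = 0.109375.
Step 5: alpha = 0.1. fail to reject H0.

n_eff = 10, pos = 8, neg = 2, p = 0.109375, fail to reject H0.


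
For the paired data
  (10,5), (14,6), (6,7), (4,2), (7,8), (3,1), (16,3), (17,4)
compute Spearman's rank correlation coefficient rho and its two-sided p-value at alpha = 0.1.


Step 1: Rank x and y separately (midranks; no ties here).
rank(x): 10->5, 14->6, 6->3, 4->2, 7->4, 3->1, 16->7, 17->8
rank(y): 5->5, 6->6, 7->7, 2->2, 8->8, 1->1, 3->3, 4->4
Step 2: d_i = R_x(i) - R_y(i); compute d_i^2.
  (5-5)^2=0, (6-6)^2=0, (3-7)^2=16, (2-2)^2=0, (4-8)^2=16, (1-1)^2=0, (7-3)^2=16, (8-4)^2=16
sum(d^2) = 64.
Step 3: rho = 1 - 6*64 / (8*(8^2 - 1)) = 1 - 384/504 = 0.238095.
Step 4: Under H0, t = rho * sqrt((n-2)/(1-rho^2)) = 0.6005 ~ t(6).
Step 5: Two-sided p-value from the t-distribution with 6 df = 0.570156.
Step 6: alpha = 0.1. fail to reject H0.

rho = 0.2381, p = 0.570156, fail to reject H0 at alpha = 0.1.


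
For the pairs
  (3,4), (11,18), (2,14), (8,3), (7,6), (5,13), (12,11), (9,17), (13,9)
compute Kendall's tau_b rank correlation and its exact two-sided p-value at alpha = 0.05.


Step 1: Enumerate the 36 unordered pairs (i,j) with i<j and classify each by sign(x_j-x_i) * sign(y_j-y_i).
  (1,2):dx=+8,dy=+14->C; (1,3):dx=-1,dy=+10->D; (1,4):dx=+5,dy=-1->D; (1,5):dx=+4,dy=+2->C
  (1,6):dx=+2,dy=+9->C; (1,7):dx=+9,dy=+7->C; (1,8):dx=+6,dy=+13->C; (1,9):dx=+10,dy=+5->C
  (2,3):dx=-9,dy=-4->C; (2,4):dx=-3,dy=-15->C; (2,5):dx=-4,dy=-12->C; (2,6):dx=-6,dy=-5->C
  (2,7):dx=+1,dy=-7->D; (2,8):dx=-2,dy=-1->C; (2,9):dx=+2,dy=-9->D; (3,4):dx=+6,dy=-11->D
  (3,5):dx=+5,dy=-8->D; (3,6):dx=+3,dy=-1->D; (3,7):dx=+10,dy=-3->D; (3,8):dx=+7,dy=+3->C
  (3,9):dx=+11,dy=-5->D; (4,5):dx=-1,dy=+3->D; (4,6):dx=-3,dy=+10->D; (4,7):dx=+4,dy=+8->C
  (4,8):dx=+1,dy=+14->C; (4,9):dx=+5,dy=+6->C; (5,6):dx=-2,dy=+7->D; (5,7):dx=+5,dy=+5->C
  (5,8):dx=+2,dy=+11->C; (5,9):dx=+6,dy=+3->C; (6,7):dx=+7,dy=-2->D; (6,8):dx=+4,dy=+4->C
  (6,9):dx=+8,dy=-4->D; (7,8):dx=-3,dy=+6->D; (7,9):dx=+1,dy=-2->D; (8,9):dx=+4,dy=-8->D
Step 2: C = 19, D = 17, total pairs = 36.
Step 3: tau = (C - D)/(n(n-1)/2) = (19 - 17)/36 = 0.055556.
Step 4: Exact two-sided p-value (enumerate n! = 362880 permutations of y under H0): p = 0.919455.
Step 5: alpha = 0.05. fail to reject H0.

tau_b = 0.0556 (C=19, D=17), p = 0.919455, fail to reject H0.


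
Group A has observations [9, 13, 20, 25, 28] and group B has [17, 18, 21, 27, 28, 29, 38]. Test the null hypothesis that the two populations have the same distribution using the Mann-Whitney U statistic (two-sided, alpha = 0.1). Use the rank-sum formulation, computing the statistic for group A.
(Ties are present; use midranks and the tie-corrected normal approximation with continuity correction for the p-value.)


Step 1: Combine and sort all 12 observations; assign midranks.
sorted (value, group): (9,X), (13,X), (17,Y), (18,Y), (20,X), (21,Y), (25,X), (27,Y), (28,X), (28,Y), (29,Y), (38,Y)
ranks: 9->1, 13->2, 17->3, 18->4, 20->5, 21->6, 25->7, 27->8, 28->9.5, 28->9.5, 29->11, 38->12
Step 2: Rank sum for X: R1 = 1 + 2 + 5 + 7 + 9.5 = 24.5.
Step 3: U_X = R1 - n1(n1+1)/2 = 24.5 - 5*6/2 = 24.5 - 15 = 9.5.
       U_Y = n1*n2 - U_X = 35 - 9.5 = 25.5.
Step 4: Ties are present, so use the tie-corrected normal approximation (with continuity correction) for the p-value.
Step 5: p-value = 0.222415; compare to alpha = 0.1. fail to reject H0.

U_X = 9.5, p = 0.222415, fail to reject H0 at alpha = 0.1.


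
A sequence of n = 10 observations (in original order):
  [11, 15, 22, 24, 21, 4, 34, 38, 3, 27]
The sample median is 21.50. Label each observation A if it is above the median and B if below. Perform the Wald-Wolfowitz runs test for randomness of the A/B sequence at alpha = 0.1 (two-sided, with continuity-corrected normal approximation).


Step 1: Compute median = 21.50; label A = above, B = below.
Labels in order: BBAABBAABA  (n_A = 5, n_B = 5)
Step 2: Count runs R = 6.
Step 3: Under H0 (random ordering), E[R] = 2*n_A*n_B/(n_A+n_B) + 1 = 2*5*5/10 + 1 = 6.0000.
        Var[R] = 2*n_A*n_B*(2*n_A*n_B - n_A - n_B) / ((n_A+n_B)^2 * (n_A+n_B-1)) = 2000/900 = 2.2222.
        SD[R] = 1.4907.
Step 4: R = E[R], so z = 0 with no continuity correction.
Step 5: Two-sided p-value via normal approximation = 2*(1 - Phi(|z|)) = 1.000000.
Step 6: alpha = 0.1. fail to reject H0.

R = 6, z = 0.0000, p = 1.000000, fail to reject H0.


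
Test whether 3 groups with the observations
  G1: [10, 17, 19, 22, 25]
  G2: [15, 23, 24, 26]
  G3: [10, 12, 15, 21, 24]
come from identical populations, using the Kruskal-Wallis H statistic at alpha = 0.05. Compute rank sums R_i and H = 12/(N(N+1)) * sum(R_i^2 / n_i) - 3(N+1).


Step 1: Combine all N = 14 observations and assign midranks.
sorted (value, group, rank): (10,G1,1.5), (10,G3,1.5), (12,G3,3), (15,G2,4.5), (15,G3,4.5), (17,G1,6), (19,G1,7), (21,G3,8), (22,G1,9), (23,G2,10), (24,G2,11.5), (24,G3,11.5), (25,G1,13), (26,G2,14)
Step 2: Sum ranks within each group.
R_1 = 36.5 (n_1 = 5)
R_2 = 40 (n_2 = 4)
R_3 = 28.5 (n_3 = 5)
Step 3: H = 12/(N(N+1)) * sum(R_i^2/n_i) - 3(N+1)
     = 12/(14*15) * (36.5^2/5 + 40^2/4 + 28.5^2/5) - 3*15
     = 0.057143 * 828.9 - 45
     = 2.365714.
Step 4: Ties present; correction factor C = 1 - 18/(14^3 - 14) = 0.993407. Corrected H = 2.365714 / 0.993407 = 2.381416.
Step 5: Under H0, H ~ chi^2(2); p-value = 0.304006.
Step 6: alpha = 0.05. fail to reject H0.

H = 2.3814, df = 2, p = 0.304006, fail to reject H0.


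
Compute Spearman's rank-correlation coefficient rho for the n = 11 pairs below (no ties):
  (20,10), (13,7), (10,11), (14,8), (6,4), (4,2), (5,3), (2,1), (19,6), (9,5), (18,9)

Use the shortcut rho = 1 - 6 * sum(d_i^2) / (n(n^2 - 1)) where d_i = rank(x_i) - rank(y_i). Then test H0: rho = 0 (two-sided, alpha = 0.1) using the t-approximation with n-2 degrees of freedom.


Step 1: Rank x and y separately (midranks; no ties here).
rank(x): 20->11, 13->7, 10->6, 14->8, 6->4, 4->2, 5->3, 2->1, 19->10, 9->5, 18->9
rank(y): 10->10, 7->7, 11->11, 8->8, 4->4, 2->2, 3->3, 1->1, 6->6, 5->5, 9->9
Step 2: d_i = R_x(i) - R_y(i); compute d_i^2.
  (11-10)^2=1, (7-7)^2=0, (6-11)^2=25, (8-8)^2=0, (4-4)^2=0, (2-2)^2=0, (3-3)^2=0, (1-1)^2=0, (10-6)^2=16, (5-5)^2=0, (9-9)^2=0
sum(d^2) = 42.
Step 3: rho = 1 - 6*42 / (11*(11^2 - 1)) = 1 - 252/1320 = 0.809091.
Step 4: Under H0, t = rho * sqrt((n-2)/(1-rho^2)) = 4.1302 ~ t(9).
Step 5: Two-sided p-value from the t-distribution with 9 df = 0.002559.
Step 6: alpha = 0.1. reject H0.

rho = 0.8091, p = 0.002559, reject H0 at alpha = 0.1.


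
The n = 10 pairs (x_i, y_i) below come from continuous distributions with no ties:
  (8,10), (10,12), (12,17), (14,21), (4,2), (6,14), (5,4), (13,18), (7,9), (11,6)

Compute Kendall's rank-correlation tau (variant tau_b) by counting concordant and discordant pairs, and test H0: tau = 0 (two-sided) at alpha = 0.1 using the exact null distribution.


Step 1: Enumerate the 45 unordered pairs (i,j) with i<j and classify each by sign(x_j-x_i) * sign(y_j-y_i).
  (1,2):dx=+2,dy=+2->C; (1,3):dx=+4,dy=+7->C; (1,4):dx=+6,dy=+11->C; (1,5):dx=-4,dy=-8->C
  (1,6):dx=-2,dy=+4->D; (1,7):dx=-3,dy=-6->C; (1,8):dx=+5,dy=+8->C; (1,9):dx=-1,dy=-1->C
  (1,10):dx=+3,dy=-4->D; (2,3):dx=+2,dy=+5->C; (2,4):dx=+4,dy=+9->C; (2,5):dx=-6,dy=-10->C
  (2,6):dx=-4,dy=+2->D; (2,7):dx=-5,dy=-8->C; (2,8):dx=+3,dy=+6->C; (2,9):dx=-3,dy=-3->C
  (2,10):dx=+1,dy=-6->D; (3,4):dx=+2,dy=+4->C; (3,5):dx=-8,dy=-15->C; (3,6):dx=-6,dy=-3->C
  (3,7):dx=-7,dy=-13->C; (3,8):dx=+1,dy=+1->C; (3,9):dx=-5,dy=-8->C; (3,10):dx=-1,dy=-11->C
  (4,5):dx=-10,dy=-19->C; (4,6):dx=-8,dy=-7->C; (4,7):dx=-9,dy=-17->C; (4,8):dx=-1,dy=-3->C
  (4,9):dx=-7,dy=-12->C; (4,10):dx=-3,dy=-15->C; (5,6):dx=+2,dy=+12->C; (5,7):dx=+1,dy=+2->C
  (5,8):dx=+9,dy=+16->C; (5,9):dx=+3,dy=+7->C; (5,10):dx=+7,dy=+4->C; (6,7):dx=-1,dy=-10->C
  (6,8):dx=+7,dy=+4->C; (6,9):dx=+1,dy=-5->D; (6,10):dx=+5,dy=-8->D; (7,8):dx=+8,dy=+14->C
  (7,9):dx=+2,dy=+5->C; (7,10):dx=+6,dy=+2->C; (8,9):dx=-6,dy=-9->C; (8,10):dx=-2,dy=-12->C
  (9,10):dx=+4,dy=-3->D
Step 2: C = 38, D = 7, total pairs = 45.
Step 3: tau = (C - D)/(n(n-1)/2) = (38 - 7)/45 = 0.688889.
Step 4: Exact two-sided p-value (enumerate n! = 3628800 permutations of y under H0): p = 0.004687.
Step 5: alpha = 0.1. reject H0.

tau_b = 0.6889 (C=38, D=7), p = 0.004687, reject H0.


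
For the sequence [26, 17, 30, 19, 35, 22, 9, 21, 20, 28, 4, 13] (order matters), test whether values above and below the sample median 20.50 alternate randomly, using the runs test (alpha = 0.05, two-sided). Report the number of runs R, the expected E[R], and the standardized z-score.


Step 1: Compute median = 20.50; label A = above, B = below.
Labels in order: ABABAABABABB  (n_A = 6, n_B = 6)
Step 2: Count runs R = 10.
Step 3: Under H0 (random ordering), E[R] = 2*n_A*n_B/(n_A+n_B) + 1 = 2*6*6/12 + 1 = 7.0000.
        Var[R] = 2*n_A*n_B*(2*n_A*n_B - n_A - n_B) / ((n_A+n_B)^2 * (n_A+n_B-1)) = 4320/1584 = 2.7273.
        SD[R] = 1.6514.
Step 4: Continuity-corrected z = (R - 0.5 - E[R]) / SD[R] = (10 - 0.5 - 7.0000) / 1.6514 = 1.5138.
Step 5: Two-sided p-value via normal approximation = 2*(1 - Phi(|z|)) = 0.130070.
Step 6: alpha = 0.05. fail to reject H0.

R = 10, z = 1.5138, p = 0.130070, fail to reject H0.


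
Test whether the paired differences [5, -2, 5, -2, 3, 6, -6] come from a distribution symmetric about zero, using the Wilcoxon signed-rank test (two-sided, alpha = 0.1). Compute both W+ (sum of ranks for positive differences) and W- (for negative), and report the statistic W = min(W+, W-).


Step 1: Drop any zero differences (none here) and take |d_i|.
|d| = [5, 2, 5, 2, 3, 6, 6]
Step 2: Midrank |d_i| (ties get averaged ranks).
ranks: |5|->4.5, |2|->1.5, |5|->4.5, |2|->1.5, |3|->3, |6|->6.5, |6|->6.5
Step 3: Attach original signs; sum ranks with positive sign and with negative sign.
W+ = 4.5 + 4.5 + 3 + 6.5 = 18.5
W- = 1.5 + 1.5 + 6.5 = 9.5
(Check: W+ + W- = 28 should equal n(n+1)/2 = 28.)
Step 4: Test statistic W = min(W+, W-) = 9.5.
Step 5: Ties in |d|, so use the tie-corrected normal approximation.
        E[W] = n(n+1)/4 = 7*8/4 = 14.
        Tie groups: |d|=2 (t=2), |d|=5 (t=2), |d|=6 (t=2); sum(t^3 - t) = 18.
        Var[W] = n(n+1)(2n+1)/24 - sum(t^3-t)/48 = 840/24 - 18/48 = 34.625.
        z = (W - E[W]) / sqrt(Var[W]) = (9.5 - 14) / 5.8843 = -0.7647.
        Two-sided p = 2*Phi(z) = 0.444422.
Step 6: alpha = 0.1. fail to reject H0.

W+ = 18.5, W- = 9.5, W = min = 9.5, p = 0.444422, fail to reject H0.


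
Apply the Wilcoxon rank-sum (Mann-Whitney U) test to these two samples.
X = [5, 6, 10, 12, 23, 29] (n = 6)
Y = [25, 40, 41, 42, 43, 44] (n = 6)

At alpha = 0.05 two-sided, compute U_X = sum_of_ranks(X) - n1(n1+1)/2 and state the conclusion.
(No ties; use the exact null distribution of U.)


Step 1: Combine and sort all 12 observations; assign midranks.
sorted (value, group): (5,X), (6,X), (10,X), (12,X), (23,X), (25,Y), (29,X), (40,Y), (41,Y), (42,Y), (43,Y), (44,Y)
ranks: 5->1, 6->2, 10->3, 12->4, 23->5, 25->6, 29->7, 40->8, 41->9, 42->10, 43->11, 44->12
Step 2: Rank sum for X: R1 = 1 + 2 + 3 + 4 + 5 + 7 = 22.
Step 3: U_X = R1 - n1(n1+1)/2 = 22 - 6*7/2 = 22 - 21 = 1.
       U_Y = n1*n2 - U_X = 36 - 1 = 35.
Step 4: No ties, so the exact null distribution of U (based on enumerating the C(12,6) = 924 equally likely rank assignments) gives the two-sided p-value.
Step 5: p-value = 0.004329; compare to alpha = 0.05. reject H0.

U_X = 1, p = 0.004329, reject H0 at alpha = 0.05.


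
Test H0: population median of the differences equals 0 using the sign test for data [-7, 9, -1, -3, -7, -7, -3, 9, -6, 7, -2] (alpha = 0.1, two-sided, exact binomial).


Step 1: Discard zero differences. Original n = 11; n_eff = number of nonzero differences = 11.
Nonzero differences (with sign): -7, +9, -1, -3, -7, -7, -3, +9, -6, +7, -2
Step 2: Count signs: positive = 3, negative = 8.
Step 3: Under H0: P(positive) = 0.5, so the number of positives S ~ Bin(11, 0.5).
Step 4: Two-sided exact p-value = sum of Bin(11,0.5) probabilities at or below the observed probability = 0.226562.
Step 5: alpha = 0.1. fail to reject H0.

n_eff = 11, pos = 3, neg = 8, p = 0.226562, fail to reject H0.


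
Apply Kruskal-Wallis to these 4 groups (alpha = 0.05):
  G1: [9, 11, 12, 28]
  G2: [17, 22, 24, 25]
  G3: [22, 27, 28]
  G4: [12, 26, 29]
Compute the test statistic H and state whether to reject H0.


Step 1: Combine all N = 14 observations and assign midranks.
sorted (value, group, rank): (9,G1,1), (11,G1,2), (12,G1,3.5), (12,G4,3.5), (17,G2,5), (22,G2,6.5), (22,G3,6.5), (24,G2,8), (25,G2,9), (26,G4,10), (27,G3,11), (28,G1,12.5), (28,G3,12.5), (29,G4,14)
Step 2: Sum ranks within each group.
R_1 = 19 (n_1 = 4)
R_2 = 28.5 (n_2 = 4)
R_3 = 30 (n_3 = 3)
R_4 = 27.5 (n_4 = 3)
Step 3: H = 12/(N(N+1)) * sum(R_i^2/n_i) - 3(N+1)
     = 12/(14*15) * (19^2/4 + 28.5^2/4 + 30^2/3 + 27.5^2/3) - 3*15
     = 0.057143 * 845.396 - 45
     = 3.308333.
Step 4: Ties present; correction factor C = 1 - 18/(14^3 - 14) = 0.993407. Corrected H = 3.308333 / 0.993407 = 3.330291.
Step 5: Under H0, H ~ chi^2(3); p-value = 0.343449.
Step 6: alpha = 0.05. fail to reject H0.

H = 3.3303, df = 3, p = 0.343449, fail to reject H0.


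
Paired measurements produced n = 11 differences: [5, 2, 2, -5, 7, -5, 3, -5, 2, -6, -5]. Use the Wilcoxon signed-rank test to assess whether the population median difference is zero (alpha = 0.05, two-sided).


Step 1: Drop any zero differences (none here) and take |d_i|.
|d| = [5, 2, 2, 5, 7, 5, 3, 5, 2, 6, 5]
Step 2: Midrank |d_i| (ties get averaged ranks).
ranks: |5|->7, |2|->2, |2|->2, |5|->7, |7|->11, |5|->7, |3|->4, |5|->7, |2|->2, |6|->10, |5|->7
Step 3: Attach original signs; sum ranks with positive sign and with negative sign.
W+ = 7 + 2 + 2 + 11 + 4 + 2 = 28
W- = 7 + 7 + 7 + 10 + 7 = 38
(Check: W+ + W- = 66 should equal n(n+1)/2 = 66.)
Step 4: Test statistic W = min(W+, W-) = 28.
Step 5: Ties in |d|, so use the tie-corrected normal approximation.
        E[W] = n(n+1)/4 = 11*12/4 = 33.
        Tie groups: |d|=2 (t=3), |d|=5 (t=5); sum(t^3 - t) = 144.
        Var[W] = n(n+1)(2n+1)/24 - sum(t^3-t)/48 = 3036/24 - 144/48 = 123.5.
        z = (W - E[W]) / sqrt(Var[W]) = (28 - 33) / 11.1131 = -0.4499.
        Two-sided p = 2*Phi(z) = 0.652767.
Step 6: alpha = 0.05. fail to reject H0.

W+ = 28, W- = 38, W = min = 28, p = 0.652767, fail to reject H0.


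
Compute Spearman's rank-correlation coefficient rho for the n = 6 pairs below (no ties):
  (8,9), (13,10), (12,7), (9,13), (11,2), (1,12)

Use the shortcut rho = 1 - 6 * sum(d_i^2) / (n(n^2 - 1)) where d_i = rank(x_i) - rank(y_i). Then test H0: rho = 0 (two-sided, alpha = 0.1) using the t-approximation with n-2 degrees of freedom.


Step 1: Rank x and y separately (midranks; no ties here).
rank(x): 8->2, 13->6, 12->5, 9->3, 11->4, 1->1
rank(y): 9->3, 10->4, 7->2, 13->6, 2->1, 12->5
Step 2: d_i = R_x(i) - R_y(i); compute d_i^2.
  (2-3)^2=1, (6-4)^2=4, (5-2)^2=9, (3-6)^2=9, (4-1)^2=9, (1-5)^2=16
sum(d^2) = 48.
Step 3: rho = 1 - 6*48 / (6*(6^2 - 1)) = 1 - 288/210 = -0.371429.
Step 4: Under H0, t = rho * sqrt((n-2)/(1-rho^2)) = -0.8001 ~ t(4).
Step 5: Two-sided p-value from the t-distribution with 4 df = 0.468478.
Step 6: alpha = 0.1. fail to reject H0.

rho = -0.3714, p = 0.468478, fail to reject H0 at alpha = 0.1.


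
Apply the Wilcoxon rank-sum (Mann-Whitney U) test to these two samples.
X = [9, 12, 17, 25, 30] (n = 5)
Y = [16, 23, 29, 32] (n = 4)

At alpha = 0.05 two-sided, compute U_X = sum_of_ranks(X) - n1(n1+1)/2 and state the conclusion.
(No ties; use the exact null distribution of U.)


Step 1: Combine and sort all 9 observations; assign midranks.
sorted (value, group): (9,X), (12,X), (16,Y), (17,X), (23,Y), (25,X), (29,Y), (30,X), (32,Y)
ranks: 9->1, 12->2, 16->3, 17->4, 23->5, 25->6, 29->7, 30->8, 32->9
Step 2: Rank sum for X: R1 = 1 + 2 + 4 + 6 + 8 = 21.
Step 3: U_X = R1 - n1(n1+1)/2 = 21 - 5*6/2 = 21 - 15 = 6.
       U_Y = n1*n2 - U_X = 20 - 6 = 14.
Step 4: No ties, so the exact null distribution of U (based on enumerating the C(9,5) = 126 equally likely rank assignments) gives the two-sided p-value.
Step 5: p-value = 0.412698; compare to alpha = 0.05. fail to reject H0.

U_X = 6, p = 0.412698, fail to reject H0 at alpha = 0.05.


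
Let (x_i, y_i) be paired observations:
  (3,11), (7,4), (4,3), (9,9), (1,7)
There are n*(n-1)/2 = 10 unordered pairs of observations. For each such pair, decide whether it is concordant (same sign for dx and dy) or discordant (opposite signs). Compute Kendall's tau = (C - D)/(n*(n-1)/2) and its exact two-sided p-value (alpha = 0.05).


Step 1: Enumerate the 10 unordered pairs (i,j) with i<j and classify each by sign(x_j-x_i) * sign(y_j-y_i).
  (1,2):dx=+4,dy=-7->D; (1,3):dx=+1,dy=-8->D; (1,4):dx=+6,dy=-2->D; (1,5):dx=-2,dy=-4->C
  (2,3):dx=-3,dy=-1->C; (2,4):dx=+2,dy=+5->C; (2,5):dx=-6,dy=+3->D; (3,4):dx=+5,dy=+6->C
  (3,5):dx=-3,dy=+4->D; (4,5):dx=-8,dy=-2->C
Step 2: C = 5, D = 5, total pairs = 10.
Step 3: tau = (C - D)/(n(n-1)/2) = (5 - 5)/10 = 0.000000.
Step 4: Exact two-sided p-value (enumerate n! = 120 permutations of y under H0): p = 1.000000.
Step 5: alpha = 0.05. fail to reject H0.

tau_b = 0.0000 (C=5, D=5), p = 1.000000, fail to reject H0.


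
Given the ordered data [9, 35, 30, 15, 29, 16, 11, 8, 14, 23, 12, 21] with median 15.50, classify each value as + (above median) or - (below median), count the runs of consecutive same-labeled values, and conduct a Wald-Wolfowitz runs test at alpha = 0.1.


Step 1: Compute median = 15.50; label A = above, B = below.
Labels in order: BAABAABBBABA  (n_A = 6, n_B = 6)
Step 2: Count runs R = 8.
Step 3: Under H0 (random ordering), E[R] = 2*n_A*n_B/(n_A+n_B) + 1 = 2*6*6/12 + 1 = 7.0000.
        Var[R] = 2*n_A*n_B*(2*n_A*n_B - n_A - n_B) / ((n_A+n_B)^2 * (n_A+n_B-1)) = 4320/1584 = 2.7273.
        SD[R] = 1.6514.
Step 4: Continuity-corrected z = (R - 0.5 - E[R]) / SD[R] = (8 - 0.5 - 7.0000) / 1.6514 = 0.3028.
Step 5: Two-sided p-value via normal approximation = 2*(1 - Phi(|z|)) = 0.762069.
Step 6: alpha = 0.1. fail to reject H0.

R = 8, z = 0.3028, p = 0.762069, fail to reject H0.


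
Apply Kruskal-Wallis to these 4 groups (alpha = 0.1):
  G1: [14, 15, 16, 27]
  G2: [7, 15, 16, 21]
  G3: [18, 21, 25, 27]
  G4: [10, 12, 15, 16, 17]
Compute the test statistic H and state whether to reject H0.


Step 1: Combine all N = 17 observations and assign midranks.
sorted (value, group, rank): (7,G2,1), (10,G4,2), (12,G4,3), (14,G1,4), (15,G1,6), (15,G2,6), (15,G4,6), (16,G1,9), (16,G2,9), (16,G4,9), (17,G4,11), (18,G3,12), (21,G2,13.5), (21,G3,13.5), (25,G3,15), (27,G1,16.5), (27,G3,16.5)
Step 2: Sum ranks within each group.
R_1 = 35.5 (n_1 = 4)
R_2 = 29.5 (n_2 = 4)
R_3 = 57 (n_3 = 4)
R_4 = 31 (n_4 = 5)
Step 3: H = 12/(N(N+1)) * sum(R_i^2/n_i) - 3(N+1)
     = 12/(17*18) * (35.5^2/4 + 29.5^2/4 + 57^2/4 + 31^2/5) - 3*18
     = 0.039216 * 1537.08 - 54
     = 6.277451.
Step 4: Ties present; correction factor C = 1 - 60/(17^3 - 17) = 0.987745. Corrected H = 6.277451 / 0.987745 = 6.355335.
Step 5: Under H0, H ~ chi^2(3); p-value = 0.095546.
Step 6: alpha = 0.1. reject H0.

H = 6.3553, df = 3, p = 0.095546, reject H0.


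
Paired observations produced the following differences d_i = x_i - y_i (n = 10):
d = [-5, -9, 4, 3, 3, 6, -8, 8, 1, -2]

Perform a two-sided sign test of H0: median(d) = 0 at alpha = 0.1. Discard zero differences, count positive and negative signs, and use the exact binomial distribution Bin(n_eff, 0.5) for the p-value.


Step 1: Discard zero differences. Original n = 10; n_eff = number of nonzero differences = 10.
Nonzero differences (with sign): -5, -9, +4, +3, +3, +6, -8, +8, +1, -2
Step 2: Count signs: positive = 6, negative = 4.
Step 3: Under H0: P(positive) = 0.5, so the number of positives S ~ Bin(10, 0.5).
Step 4: Two-sided exact p-value = sum of Bin(10,0.5) probabilities at or below the observed probability = 0.753906.
Step 5: alpha = 0.1. fail to reject H0.

n_eff = 10, pos = 6, neg = 4, p = 0.753906, fail to reject H0.


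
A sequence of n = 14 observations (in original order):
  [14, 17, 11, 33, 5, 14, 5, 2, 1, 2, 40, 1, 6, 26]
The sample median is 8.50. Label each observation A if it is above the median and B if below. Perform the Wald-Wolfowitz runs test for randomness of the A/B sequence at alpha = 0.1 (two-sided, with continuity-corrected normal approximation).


Step 1: Compute median = 8.50; label A = above, B = below.
Labels in order: AAAABABBBBABBA  (n_A = 7, n_B = 7)
Step 2: Count runs R = 7.
Step 3: Under H0 (random ordering), E[R] = 2*n_A*n_B/(n_A+n_B) + 1 = 2*7*7/14 + 1 = 8.0000.
        Var[R] = 2*n_A*n_B*(2*n_A*n_B - n_A - n_B) / ((n_A+n_B)^2 * (n_A+n_B-1)) = 8232/2548 = 3.2308.
        SD[R] = 1.7974.
Step 4: Continuity-corrected z = (R + 0.5 - E[R]) / SD[R] = (7 + 0.5 - 8.0000) / 1.7974 = -0.2782.
Step 5: Two-sided p-value via normal approximation = 2*(1 - Phi(|z|)) = 0.780879.
Step 6: alpha = 0.1. fail to reject H0.

R = 7, z = -0.2782, p = 0.780879, fail to reject H0.


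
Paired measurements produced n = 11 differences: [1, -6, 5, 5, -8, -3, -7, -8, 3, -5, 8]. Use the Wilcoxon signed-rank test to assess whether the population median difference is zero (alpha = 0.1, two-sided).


Step 1: Drop any zero differences (none here) and take |d_i|.
|d| = [1, 6, 5, 5, 8, 3, 7, 8, 3, 5, 8]
Step 2: Midrank |d_i| (ties get averaged ranks).
ranks: |1|->1, |6|->7, |5|->5, |5|->5, |8|->10, |3|->2.5, |7|->8, |8|->10, |3|->2.5, |5|->5, |8|->10
Step 3: Attach original signs; sum ranks with positive sign and with negative sign.
W+ = 1 + 5 + 5 + 2.5 + 10 = 23.5
W- = 7 + 10 + 2.5 + 8 + 10 + 5 = 42.5
(Check: W+ + W- = 66 should equal n(n+1)/2 = 66.)
Step 4: Test statistic W = min(W+, W-) = 23.5.
Step 5: Ties in |d|, so use the tie-corrected normal approximation.
        E[W] = n(n+1)/4 = 11*12/4 = 33.
        Tie groups: |d|=3 (t=2), |d|=5 (t=3), |d|=8 (t=3); sum(t^3 - t) = 54.
        Var[W] = n(n+1)(2n+1)/24 - sum(t^3-t)/48 = 3036/24 - 54/48 = 125.375.
        z = (W - E[W]) / sqrt(Var[W]) = (23.5 - 33) / 11.1971 = -0.8484.
        Two-sided p = 2*Phi(z) = 0.396196.
Step 6: alpha = 0.1. fail to reject H0.

W+ = 23.5, W- = 42.5, W = min = 23.5, p = 0.396196, fail to reject H0.


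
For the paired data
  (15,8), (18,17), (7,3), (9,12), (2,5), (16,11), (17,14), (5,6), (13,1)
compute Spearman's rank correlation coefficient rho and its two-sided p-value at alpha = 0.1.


Step 1: Rank x and y separately (midranks; no ties here).
rank(x): 15->6, 18->9, 7->3, 9->4, 2->1, 16->7, 17->8, 5->2, 13->5
rank(y): 8->5, 17->9, 3->2, 12->7, 5->3, 11->6, 14->8, 6->4, 1->1
Step 2: d_i = R_x(i) - R_y(i); compute d_i^2.
  (6-5)^2=1, (9-9)^2=0, (3-2)^2=1, (4-7)^2=9, (1-3)^2=4, (7-6)^2=1, (8-8)^2=0, (2-4)^2=4, (5-1)^2=16
sum(d^2) = 36.
Step 3: rho = 1 - 6*36 / (9*(9^2 - 1)) = 1 - 216/720 = 0.700000.
Step 4: Under H0, t = rho * sqrt((n-2)/(1-rho^2)) = 2.5934 ~ t(7).
Step 5: Two-sided p-value from the t-distribution with 7 df = 0.035770.
Step 6: alpha = 0.1. reject H0.

rho = 0.7000, p = 0.035770, reject H0 at alpha = 0.1.


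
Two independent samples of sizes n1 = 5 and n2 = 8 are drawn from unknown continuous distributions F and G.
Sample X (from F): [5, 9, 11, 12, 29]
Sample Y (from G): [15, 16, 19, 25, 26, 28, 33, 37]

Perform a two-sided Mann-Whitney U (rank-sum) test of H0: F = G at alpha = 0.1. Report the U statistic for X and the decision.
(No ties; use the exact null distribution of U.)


Step 1: Combine and sort all 13 observations; assign midranks.
sorted (value, group): (5,X), (9,X), (11,X), (12,X), (15,Y), (16,Y), (19,Y), (25,Y), (26,Y), (28,Y), (29,X), (33,Y), (37,Y)
ranks: 5->1, 9->2, 11->3, 12->4, 15->5, 16->6, 19->7, 25->8, 26->9, 28->10, 29->11, 33->12, 37->13
Step 2: Rank sum for X: R1 = 1 + 2 + 3 + 4 + 11 = 21.
Step 3: U_X = R1 - n1(n1+1)/2 = 21 - 5*6/2 = 21 - 15 = 6.
       U_Y = n1*n2 - U_X = 40 - 6 = 34.
Step 4: No ties, so the exact null distribution of U (based on enumerating the C(13,5) = 1287 equally likely rank assignments) gives the two-sided p-value.
Step 5: p-value = 0.045066; compare to alpha = 0.1. reject H0.

U_X = 6, p = 0.045066, reject H0 at alpha = 0.1.


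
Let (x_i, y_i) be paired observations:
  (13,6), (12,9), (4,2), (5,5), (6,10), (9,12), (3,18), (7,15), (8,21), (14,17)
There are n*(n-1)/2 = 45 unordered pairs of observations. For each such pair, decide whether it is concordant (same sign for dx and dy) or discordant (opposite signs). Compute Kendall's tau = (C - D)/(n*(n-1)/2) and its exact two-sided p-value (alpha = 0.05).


Step 1: Enumerate the 45 unordered pairs (i,j) with i<j and classify each by sign(x_j-x_i) * sign(y_j-y_i).
  (1,2):dx=-1,dy=+3->D; (1,3):dx=-9,dy=-4->C; (1,4):dx=-8,dy=-1->C; (1,5):dx=-7,dy=+4->D
  (1,6):dx=-4,dy=+6->D; (1,7):dx=-10,dy=+12->D; (1,8):dx=-6,dy=+9->D; (1,9):dx=-5,dy=+15->D
  (1,10):dx=+1,dy=+11->C; (2,3):dx=-8,dy=-7->C; (2,4):dx=-7,dy=-4->C; (2,5):dx=-6,dy=+1->D
  (2,6):dx=-3,dy=+3->D; (2,7):dx=-9,dy=+9->D; (2,8):dx=-5,dy=+6->D; (2,9):dx=-4,dy=+12->D
  (2,10):dx=+2,dy=+8->C; (3,4):dx=+1,dy=+3->C; (3,5):dx=+2,dy=+8->C; (3,6):dx=+5,dy=+10->C
  (3,7):dx=-1,dy=+16->D; (3,8):dx=+3,dy=+13->C; (3,9):dx=+4,dy=+19->C; (3,10):dx=+10,dy=+15->C
  (4,5):dx=+1,dy=+5->C; (4,6):dx=+4,dy=+7->C; (4,7):dx=-2,dy=+13->D; (4,8):dx=+2,dy=+10->C
  (4,9):dx=+3,dy=+16->C; (4,10):dx=+9,dy=+12->C; (5,6):dx=+3,dy=+2->C; (5,7):dx=-3,dy=+8->D
  (5,8):dx=+1,dy=+5->C; (5,9):dx=+2,dy=+11->C; (5,10):dx=+8,dy=+7->C; (6,7):dx=-6,dy=+6->D
  (6,8):dx=-2,dy=+3->D; (6,9):dx=-1,dy=+9->D; (6,10):dx=+5,dy=+5->C; (7,8):dx=+4,dy=-3->D
  (7,9):dx=+5,dy=+3->C; (7,10):dx=+11,dy=-1->D; (8,9):dx=+1,dy=+6->C; (8,10):dx=+7,dy=+2->C
  (9,10):dx=+6,dy=-4->D
Step 2: C = 25, D = 20, total pairs = 45.
Step 3: tau = (C - D)/(n(n-1)/2) = (25 - 20)/45 = 0.111111.
Step 4: Exact two-sided p-value (enumerate n! = 3628800 permutations of y under H0): p = 0.727490.
Step 5: alpha = 0.05. fail to reject H0.

tau_b = 0.1111 (C=25, D=20), p = 0.727490, fail to reject H0.


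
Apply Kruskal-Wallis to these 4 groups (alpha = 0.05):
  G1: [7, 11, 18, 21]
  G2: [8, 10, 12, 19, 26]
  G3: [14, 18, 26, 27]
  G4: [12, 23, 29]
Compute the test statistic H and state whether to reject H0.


Step 1: Combine all N = 16 observations and assign midranks.
sorted (value, group, rank): (7,G1,1), (8,G2,2), (10,G2,3), (11,G1,4), (12,G2,5.5), (12,G4,5.5), (14,G3,7), (18,G1,8.5), (18,G3,8.5), (19,G2,10), (21,G1,11), (23,G4,12), (26,G2,13.5), (26,G3,13.5), (27,G3,15), (29,G4,16)
Step 2: Sum ranks within each group.
R_1 = 24.5 (n_1 = 4)
R_2 = 34 (n_2 = 5)
R_3 = 44 (n_3 = 4)
R_4 = 33.5 (n_4 = 3)
Step 3: H = 12/(N(N+1)) * sum(R_i^2/n_i) - 3(N+1)
     = 12/(16*17) * (24.5^2/4 + 34^2/5 + 44^2/4 + 33.5^2/3) - 3*17
     = 0.044118 * 1239.35 - 51
     = 3.677022.
Step 4: Ties present; correction factor C = 1 - 18/(16^3 - 16) = 0.995588. Corrected H = 3.677022 / 0.995588 = 3.693316.
Step 5: Under H0, H ~ chi^2(3); p-value = 0.296542.
Step 6: alpha = 0.05. fail to reject H0.

H = 3.6933, df = 3, p = 0.296542, fail to reject H0.


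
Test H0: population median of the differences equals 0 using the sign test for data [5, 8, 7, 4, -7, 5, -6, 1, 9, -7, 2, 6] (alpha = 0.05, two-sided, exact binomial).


Step 1: Discard zero differences. Original n = 12; n_eff = number of nonzero differences = 12.
Nonzero differences (with sign): +5, +8, +7, +4, -7, +5, -6, +1, +9, -7, +2, +6
Step 2: Count signs: positive = 9, negative = 3.
Step 3: Under H0: P(positive) = 0.5, so the number of positives S ~ Bin(12, 0.5).
Step 4: Two-sided exact p-value = sum of Bin(12,0.5) probabilities at or below the observed probability = 0.145996.
Step 5: alpha = 0.05. fail to reject H0.

n_eff = 12, pos = 9, neg = 3, p = 0.145996, fail to reject H0.


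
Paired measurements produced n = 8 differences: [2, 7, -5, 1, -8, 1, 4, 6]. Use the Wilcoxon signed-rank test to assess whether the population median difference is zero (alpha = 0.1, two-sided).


Step 1: Drop any zero differences (none here) and take |d_i|.
|d| = [2, 7, 5, 1, 8, 1, 4, 6]
Step 2: Midrank |d_i| (ties get averaged ranks).
ranks: |2|->3, |7|->7, |5|->5, |1|->1.5, |8|->8, |1|->1.5, |4|->4, |6|->6
Step 3: Attach original signs; sum ranks with positive sign and with negative sign.
W+ = 3 + 7 + 1.5 + 1.5 + 4 + 6 = 23
W- = 5 + 8 = 13
(Check: W+ + W- = 36 should equal n(n+1)/2 = 36.)
Step 4: Test statistic W = min(W+, W-) = 13.
Step 5: Ties in |d|, so use the tie-corrected normal approximation.
        E[W] = n(n+1)/4 = 8*9/4 = 18.
        Tie groups: |d|=1 (t=2); sum(t^3 - t) = 6.
        Var[W] = n(n+1)(2n+1)/24 - sum(t^3-t)/48 = 1224/24 - 6/48 = 50.875.
        z = (W - E[W]) / sqrt(Var[W]) = (13 - 18) / 7.1327 = -0.7010.
        Two-sided p = 2*Phi(z) = 0.483303.
Step 6: alpha = 0.1. fail to reject H0.

W+ = 23, W- = 13, W = min = 13, p = 0.483303, fail to reject H0.


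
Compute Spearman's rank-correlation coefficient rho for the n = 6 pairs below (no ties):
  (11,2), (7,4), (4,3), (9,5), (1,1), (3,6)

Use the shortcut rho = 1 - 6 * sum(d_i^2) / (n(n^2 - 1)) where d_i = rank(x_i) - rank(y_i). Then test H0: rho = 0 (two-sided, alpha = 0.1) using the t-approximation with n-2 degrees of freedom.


Step 1: Rank x and y separately (midranks; no ties here).
rank(x): 11->6, 7->4, 4->3, 9->5, 1->1, 3->2
rank(y): 2->2, 4->4, 3->3, 5->5, 1->1, 6->6
Step 2: d_i = R_x(i) - R_y(i); compute d_i^2.
  (6-2)^2=16, (4-4)^2=0, (3-3)^2=0, (5-5)^2=0, (1-1)^2=0, (2-6)^2=16
sum(d^2) = 32.
Step 3: rho = 1 - 6*32 / (6*(6^2 - 1)) = 1 - 192/210 = 0.085714.
Step 4: Under H0, t = rho * sqrt((n-2)/(1-rho^2)) = 0.1721 ~ t(4).
Step 5: Two-sided p-value from the t-distribution with 4 df = 0.871743.
Step 6: alpha = 0.1. fail to reject H0.

rho = 0.0857, p = 0.871743, fail to reject H0 at alpha = 0.1.


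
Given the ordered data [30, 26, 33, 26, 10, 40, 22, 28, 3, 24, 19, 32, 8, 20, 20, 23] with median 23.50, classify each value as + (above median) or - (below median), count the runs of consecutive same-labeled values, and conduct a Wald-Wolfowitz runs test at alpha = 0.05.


Step 1: Compute median = 23.50; label A = above, B = below.
Labels in order: AAAABABABABABBBB  (n_A = 8, n_B = 8)
Step 2: Count runs R = 10.
Step 3: Under H0 (random ordering), E[R] = 2*n_A*n_B/(n_A+n_B) + 1 = 2*8*8/16 + 1 = 9.0000.
        Var[R] = 2*n_A*n_B*(2*n_A*n_B - n_A - n_B) / ((n_A+n_B)^2 * (n_A+n_B-1)) = 14336/3840 = 3.7333.
        SD[R] = 1.9322.
Step 4: Continuity-corrected z = (R - 0.5 - E[R]) / SD[R] = (10 - 0.5 - 9.0000) / 1.9322 = 0.2588.
Step 5: Two-sided p-value via normal approximation = 2*(1 - Phi(|z|)) = 0.795809.
Step 6: alpha = 0.05. fail to reject H0.

R = 10, z = 0.2588, p = 0.795809, fail to reject H0.


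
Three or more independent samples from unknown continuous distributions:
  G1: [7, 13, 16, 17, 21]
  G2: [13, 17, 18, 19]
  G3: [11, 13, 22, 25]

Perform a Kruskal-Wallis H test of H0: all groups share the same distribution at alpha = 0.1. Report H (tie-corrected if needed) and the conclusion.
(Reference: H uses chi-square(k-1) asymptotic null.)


Step 1: Combine all N = 13 observations and assign midranks.
sorted (value, group, rank): (7,G1,1), (11,G3,2), (13,G1,4), (13,G2,4), (13,G3,4), (16,G1,6), (17,G1,7.5), (17,G2,7.5), (18,G2,9), (19,G2,10), (21,G1,11), (22,G3,12), (25,G3,13)
Step 2: Sum ranks within each group.
R_1 = 29.5 (n_1 = 5)
R_2 = 30.5 (n_2 = 4)
R_3 = 31 (n_3 = 4)
Step 3: H = 12/(N(N+1)) * sum(R_i^2/n_i) - 3(N+1)
     = 12/(13*14) * (29.5^2/5 + 30.5^2/4 + 31^2/4) - 3*14
     = 0.065934 * 646.862 - 42
     = 0.650275.
Step 4: Ties present; correction factor C = 1 - 30/(13^3 - 13) = 0.986264. Corrected H = 0.650275 / 0.986264 = 0.659331.
Step 5: Under H0, H ~ chi^2(2); p-value = 0.719164.
Step 6: alpha = 0.1. fail to reject H0.

H = 0.6593, df = 2, p = 0.719164, fail to reject H0.


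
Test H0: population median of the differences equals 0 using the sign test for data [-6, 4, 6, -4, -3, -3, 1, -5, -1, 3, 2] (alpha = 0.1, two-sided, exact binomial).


Step 1: Discard zero differences. Original n = 11; n_eff = number of nonzero differences = 11.
Nonzero differences (with sign): -6, +4, +6, -4, -3, -3, +1, -5, -1, +3, +2
Step 2: Count signs: positive = 5, negative = 6.
Step 3: Under H0: P(positive) = 0.5, so the number of positives S ~ Bin(11, 0.5).
Step 4: Two-sided exact p-value = sum of Bin(11,0.5) probabilities at or below the observed probability = 1.000000.
Step 5: alpha = 0.1. fail to reject H0.

n_eff = 11, pos = 5, neg = 6, p = 1.000000, fail to reject H0.


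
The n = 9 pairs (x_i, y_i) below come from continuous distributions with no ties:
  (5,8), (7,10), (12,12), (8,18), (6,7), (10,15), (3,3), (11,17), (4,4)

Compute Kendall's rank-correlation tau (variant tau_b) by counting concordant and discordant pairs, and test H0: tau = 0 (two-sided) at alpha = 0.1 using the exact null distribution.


Step 1: Enumerate the 36 unordered pairs (i,j) with i<j and classify each by sign(x_j-x_i) * sign(y_j-y_i).
  (1,2):dx=+2,dy=+2->C; (1,3):dx=+7,dy=+4->C; (1,4):dx=+3,dy=+10->C; (1,5):dx=+1,dy=-1->D
  (1,6):dx=+5,dy=+7->C; (1,7):dx=-2,dy=-5->C; (1,8):dx=+6,dy=+9->C; (1,9):dx=-1,dy=-4->C
  (2,3):dx=+5,dy=+2->C; (2,4):dx=+1,dy=+8->C; (2,5):dx=-1,dy=-3->C; (2,6):dx=+3,dy=+5->C
  (2,7):dx=-4,dy=-7->C; (2,8):dx=+4,dy=+7->C; (2,9):dx=-3,dy=-6->C; (3,4):dx=-4,dy=+6->D
  (3,5):dx=-6,dy=-5->C; (3,6):dx=-2,dy=+3->D; (3,7):dx=-9,dy=-9->C; (3,8):dx=-1,dy=+5->D
  (3,9):dx=-8,dy=-8->C; (4,5):dx=-2,dy=-11->C; (4,6):dx=+2,dy=-3->D; (4,7):dx=-5,dy=-15->C
  (4,8):dx=+3,dy=-1->D; (4,9):dx=-4,dy=-14->C; (5,6):dx=+4,dy=+8->C; (5,7):dx=-3,dy=-4->C
  (5,8):dx=+5,dy=+10->C; (5,9):dx=-2,dy=-3->C; (6,7):dx=-7,dy=-12->C; (6,8):dx=+1,dy=+2->C
  (6,9):dx=-6,dy=-11->C; (7,8):dx=+8,dy=+14->C; (7,9):dx=+1,dy=+1->C; (8,9):dx=-7,dy=-13->C
Step 2: C = 30, D = 6, total pairs = 36.
Step 3: tau = (C - D)/(n(n-1)/2) = (30 - 6)/36 = 0.666667.
Step 4: Exact two-sided p-value (enumerate n! = 362880 permutations of y under H0): p = 0.012665.
Step 5: alpha = 0.1. reject H0.

tau_b = 0.6667 (C=30, D=6), p = 0.012665, reject H0.
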